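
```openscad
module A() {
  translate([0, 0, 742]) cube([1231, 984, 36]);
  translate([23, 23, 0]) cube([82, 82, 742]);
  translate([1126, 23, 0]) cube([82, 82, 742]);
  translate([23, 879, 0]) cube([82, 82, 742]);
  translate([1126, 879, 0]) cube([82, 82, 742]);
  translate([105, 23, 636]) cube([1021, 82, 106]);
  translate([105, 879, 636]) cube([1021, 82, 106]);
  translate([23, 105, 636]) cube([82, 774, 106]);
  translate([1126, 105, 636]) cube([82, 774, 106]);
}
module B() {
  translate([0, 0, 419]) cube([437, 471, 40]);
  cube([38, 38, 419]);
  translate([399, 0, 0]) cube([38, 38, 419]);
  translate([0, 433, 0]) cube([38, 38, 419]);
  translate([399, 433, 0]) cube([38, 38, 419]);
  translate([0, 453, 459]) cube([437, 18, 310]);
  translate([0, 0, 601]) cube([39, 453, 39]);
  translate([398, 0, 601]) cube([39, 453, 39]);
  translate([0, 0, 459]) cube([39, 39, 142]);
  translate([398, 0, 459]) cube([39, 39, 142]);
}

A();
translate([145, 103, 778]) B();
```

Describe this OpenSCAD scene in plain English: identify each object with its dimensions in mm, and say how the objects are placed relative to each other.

A is a table with a 1231×984 mm rectangular top, 36 mm thick, top surface at z = 778 mm, supported by four 82×82 mm square legs, each inset 23 mm from the nearest pair of top edges, running from the floor. Four apron rails, 82 mm thick and 106 mm tall, run between adjacent legs with their top edges flush with the underside of the top and their outer faces flush with the legs' outer faces.

B is a chair. The seat is a 437×471×40 mm slab with its top at z = 459 mm, on four 38×38 mm corner legs (flush with the seat edges, standing on z = 0). A flat backrest 18 mm thick, 310 mm tall, spans the full seat width and rises from the seat top along its +y edge, rear face flush with the rear of the seat. Two armrests of 39×39 mm section run along each side from the seat's front edge to the front of the backrest, top faces 181 mm above the seat top and outer faces flush with the seat's x-edges; a 39×39 mm post under the front of each armrest stands on the seat at the front corner.

The chair is on top of the table.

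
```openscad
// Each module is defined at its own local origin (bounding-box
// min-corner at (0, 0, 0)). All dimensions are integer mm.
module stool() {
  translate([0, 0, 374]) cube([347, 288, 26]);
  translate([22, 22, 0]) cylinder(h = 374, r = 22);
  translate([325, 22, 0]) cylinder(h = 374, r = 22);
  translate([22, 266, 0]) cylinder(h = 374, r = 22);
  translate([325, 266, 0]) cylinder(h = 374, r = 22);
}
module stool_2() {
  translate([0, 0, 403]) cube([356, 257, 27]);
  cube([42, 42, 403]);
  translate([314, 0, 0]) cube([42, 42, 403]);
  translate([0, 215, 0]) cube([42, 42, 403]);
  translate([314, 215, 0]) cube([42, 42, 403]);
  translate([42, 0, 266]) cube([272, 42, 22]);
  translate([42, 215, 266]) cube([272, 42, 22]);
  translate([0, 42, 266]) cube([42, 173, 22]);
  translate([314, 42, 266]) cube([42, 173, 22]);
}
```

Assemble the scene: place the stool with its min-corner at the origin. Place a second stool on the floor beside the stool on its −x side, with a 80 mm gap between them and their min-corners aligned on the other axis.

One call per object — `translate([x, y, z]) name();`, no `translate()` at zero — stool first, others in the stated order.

stool();
translate([-436, 0, 0]) stool_2();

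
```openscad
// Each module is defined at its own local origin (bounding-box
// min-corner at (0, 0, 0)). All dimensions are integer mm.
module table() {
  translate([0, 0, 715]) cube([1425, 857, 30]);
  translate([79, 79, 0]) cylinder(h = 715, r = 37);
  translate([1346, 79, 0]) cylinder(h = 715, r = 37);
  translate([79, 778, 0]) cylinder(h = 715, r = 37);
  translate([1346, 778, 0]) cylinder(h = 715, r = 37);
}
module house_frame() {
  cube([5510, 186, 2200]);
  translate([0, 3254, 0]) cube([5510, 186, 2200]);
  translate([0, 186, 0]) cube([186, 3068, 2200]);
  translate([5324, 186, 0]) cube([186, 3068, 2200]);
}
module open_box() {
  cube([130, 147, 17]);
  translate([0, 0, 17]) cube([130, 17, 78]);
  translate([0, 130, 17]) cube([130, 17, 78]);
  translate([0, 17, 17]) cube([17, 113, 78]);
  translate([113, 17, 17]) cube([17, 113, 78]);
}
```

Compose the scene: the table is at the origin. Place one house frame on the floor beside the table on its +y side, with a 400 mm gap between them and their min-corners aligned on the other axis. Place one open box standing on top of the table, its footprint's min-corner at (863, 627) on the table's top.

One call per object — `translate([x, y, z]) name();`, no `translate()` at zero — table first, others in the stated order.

table();
translate([0, 1257, 0]) house_frame();
translate([863, 627, 745]) open_box();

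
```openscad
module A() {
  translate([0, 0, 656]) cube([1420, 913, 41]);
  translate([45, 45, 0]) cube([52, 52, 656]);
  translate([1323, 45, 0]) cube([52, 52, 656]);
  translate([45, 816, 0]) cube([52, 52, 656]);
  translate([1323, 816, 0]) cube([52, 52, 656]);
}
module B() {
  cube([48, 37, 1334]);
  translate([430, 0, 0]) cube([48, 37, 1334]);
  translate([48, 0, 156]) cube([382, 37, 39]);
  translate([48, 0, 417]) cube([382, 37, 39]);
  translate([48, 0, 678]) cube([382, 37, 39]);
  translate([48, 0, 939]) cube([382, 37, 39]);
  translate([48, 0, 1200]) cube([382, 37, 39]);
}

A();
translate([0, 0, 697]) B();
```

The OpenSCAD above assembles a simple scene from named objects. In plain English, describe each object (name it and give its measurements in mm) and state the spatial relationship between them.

A is a table with a 1420×913 mm rectangular top, 41 mm thick, top surface at z = 697 mm, supported by four 52×52 mm square legs, each inset 45 mm from the nearest pair of top edges, running from the floor.

B is a straight ladder. Two 48×37 mm vertical rails, 1334 mm tall, stand 478 mm apart (outside-to-outside) with their front faces coplanar on the −y side. 5 rungs, each 37 mm deep and 39 mm tall, span between the inner faces of the rails, front faces flush with the rails. The lowest rung's underside is at z = 156 mm and rungs are spaced 261 mm apart (underside to underside).

The ladder is on top of the table.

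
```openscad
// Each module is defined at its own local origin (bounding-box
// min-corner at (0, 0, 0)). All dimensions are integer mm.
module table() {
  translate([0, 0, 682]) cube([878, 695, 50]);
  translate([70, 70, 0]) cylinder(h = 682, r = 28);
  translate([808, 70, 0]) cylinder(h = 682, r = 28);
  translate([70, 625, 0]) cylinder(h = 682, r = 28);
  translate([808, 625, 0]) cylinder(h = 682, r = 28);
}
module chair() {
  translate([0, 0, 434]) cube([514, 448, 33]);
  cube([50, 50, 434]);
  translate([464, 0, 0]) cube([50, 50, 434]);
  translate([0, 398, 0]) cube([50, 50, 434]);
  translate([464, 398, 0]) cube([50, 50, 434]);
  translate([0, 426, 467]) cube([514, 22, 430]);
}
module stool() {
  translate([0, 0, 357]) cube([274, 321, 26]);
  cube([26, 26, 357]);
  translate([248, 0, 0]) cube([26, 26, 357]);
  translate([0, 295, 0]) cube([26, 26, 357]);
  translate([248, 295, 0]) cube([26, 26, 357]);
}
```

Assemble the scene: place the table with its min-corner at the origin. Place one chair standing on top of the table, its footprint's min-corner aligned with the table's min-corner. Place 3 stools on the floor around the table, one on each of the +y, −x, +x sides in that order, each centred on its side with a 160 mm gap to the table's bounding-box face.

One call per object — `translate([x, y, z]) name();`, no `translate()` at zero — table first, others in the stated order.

table();
translate([0, 0, 732]) chair();
translate([302, 855, 0]) stool();
translate([-434, 187, 0]) stool();
translate([1038, 187, 0]) stool();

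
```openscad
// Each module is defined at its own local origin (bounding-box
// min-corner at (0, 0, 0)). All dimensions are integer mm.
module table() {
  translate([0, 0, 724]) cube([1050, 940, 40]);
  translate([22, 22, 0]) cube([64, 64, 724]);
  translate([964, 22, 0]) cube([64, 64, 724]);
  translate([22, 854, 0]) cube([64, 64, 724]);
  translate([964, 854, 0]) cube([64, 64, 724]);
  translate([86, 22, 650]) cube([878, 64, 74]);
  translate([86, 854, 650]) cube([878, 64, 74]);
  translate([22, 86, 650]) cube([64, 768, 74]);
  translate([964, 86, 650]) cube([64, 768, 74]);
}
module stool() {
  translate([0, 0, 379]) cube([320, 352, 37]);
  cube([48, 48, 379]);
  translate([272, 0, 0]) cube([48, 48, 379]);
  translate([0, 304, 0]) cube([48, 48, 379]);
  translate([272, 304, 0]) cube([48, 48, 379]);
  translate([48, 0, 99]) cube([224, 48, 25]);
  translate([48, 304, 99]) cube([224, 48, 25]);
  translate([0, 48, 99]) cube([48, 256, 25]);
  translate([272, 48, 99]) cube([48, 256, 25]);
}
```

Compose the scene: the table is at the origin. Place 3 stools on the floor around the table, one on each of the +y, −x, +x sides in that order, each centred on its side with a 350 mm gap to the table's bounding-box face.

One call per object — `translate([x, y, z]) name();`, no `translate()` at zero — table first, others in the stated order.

table();
translate([365, 1290, 0]) stool();
translate([-670, 294, 0]) stool();
translate([1400, 294, 0]) stool();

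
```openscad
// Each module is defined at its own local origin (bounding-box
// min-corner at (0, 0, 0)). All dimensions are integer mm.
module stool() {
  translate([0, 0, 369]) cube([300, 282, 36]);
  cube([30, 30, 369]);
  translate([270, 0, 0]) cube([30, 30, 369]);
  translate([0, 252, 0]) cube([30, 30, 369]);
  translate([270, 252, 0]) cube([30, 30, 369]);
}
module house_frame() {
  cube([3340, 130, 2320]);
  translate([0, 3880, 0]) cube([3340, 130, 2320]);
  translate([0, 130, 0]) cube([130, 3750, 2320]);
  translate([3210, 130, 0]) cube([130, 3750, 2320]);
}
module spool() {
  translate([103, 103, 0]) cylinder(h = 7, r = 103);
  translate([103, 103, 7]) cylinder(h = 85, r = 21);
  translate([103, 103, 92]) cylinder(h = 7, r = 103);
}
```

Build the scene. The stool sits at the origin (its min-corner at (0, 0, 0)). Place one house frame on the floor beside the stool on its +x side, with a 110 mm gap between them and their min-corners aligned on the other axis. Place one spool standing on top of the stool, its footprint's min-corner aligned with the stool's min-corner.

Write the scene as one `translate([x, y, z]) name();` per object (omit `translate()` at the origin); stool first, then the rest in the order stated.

stool();
translate([410, 0, 0]) house_frame();
translate([0, 0, 405]) spool();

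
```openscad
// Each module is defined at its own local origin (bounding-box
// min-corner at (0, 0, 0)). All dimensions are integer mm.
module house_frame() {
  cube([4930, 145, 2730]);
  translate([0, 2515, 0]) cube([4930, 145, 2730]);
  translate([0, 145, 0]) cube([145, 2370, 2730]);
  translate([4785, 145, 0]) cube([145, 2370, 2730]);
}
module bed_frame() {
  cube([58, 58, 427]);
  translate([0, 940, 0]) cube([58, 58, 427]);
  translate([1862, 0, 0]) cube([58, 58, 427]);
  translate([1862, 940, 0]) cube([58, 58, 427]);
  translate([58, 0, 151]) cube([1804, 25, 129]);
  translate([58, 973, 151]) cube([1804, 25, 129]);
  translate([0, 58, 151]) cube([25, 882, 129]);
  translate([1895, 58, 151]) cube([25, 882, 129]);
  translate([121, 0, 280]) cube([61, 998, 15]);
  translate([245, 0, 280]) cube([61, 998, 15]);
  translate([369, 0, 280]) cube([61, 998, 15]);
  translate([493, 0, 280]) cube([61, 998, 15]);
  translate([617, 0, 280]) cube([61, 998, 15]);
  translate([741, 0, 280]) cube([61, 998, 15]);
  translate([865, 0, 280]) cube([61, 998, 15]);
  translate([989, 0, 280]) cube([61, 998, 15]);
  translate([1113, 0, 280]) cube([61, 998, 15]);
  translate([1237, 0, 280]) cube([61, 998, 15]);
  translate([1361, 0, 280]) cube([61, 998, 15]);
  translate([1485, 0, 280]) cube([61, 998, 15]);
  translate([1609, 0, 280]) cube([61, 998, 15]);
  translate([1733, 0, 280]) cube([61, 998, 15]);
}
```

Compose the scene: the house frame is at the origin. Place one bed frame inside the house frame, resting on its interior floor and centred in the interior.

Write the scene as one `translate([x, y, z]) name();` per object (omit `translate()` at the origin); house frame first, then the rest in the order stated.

house_frame();
translate([1505, 831, 0]) bed_frame();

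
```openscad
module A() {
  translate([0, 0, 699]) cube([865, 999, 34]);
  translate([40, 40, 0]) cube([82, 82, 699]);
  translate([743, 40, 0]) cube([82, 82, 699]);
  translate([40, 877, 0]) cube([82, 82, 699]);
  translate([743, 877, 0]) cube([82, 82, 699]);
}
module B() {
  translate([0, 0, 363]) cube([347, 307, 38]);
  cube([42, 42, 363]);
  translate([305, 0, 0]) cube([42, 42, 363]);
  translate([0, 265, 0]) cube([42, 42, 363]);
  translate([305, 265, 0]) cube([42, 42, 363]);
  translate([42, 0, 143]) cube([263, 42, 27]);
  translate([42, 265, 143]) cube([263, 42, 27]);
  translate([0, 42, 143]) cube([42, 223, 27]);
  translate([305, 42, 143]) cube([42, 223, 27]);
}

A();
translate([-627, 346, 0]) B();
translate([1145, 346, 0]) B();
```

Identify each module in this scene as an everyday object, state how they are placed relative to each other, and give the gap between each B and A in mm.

A is a table. B is a stool. Two stools sit around the table at the −x, +x sides. The gap between each stool and the table is 280 mm.

Each stool's nearest face is 280 mm from the table's bounding box.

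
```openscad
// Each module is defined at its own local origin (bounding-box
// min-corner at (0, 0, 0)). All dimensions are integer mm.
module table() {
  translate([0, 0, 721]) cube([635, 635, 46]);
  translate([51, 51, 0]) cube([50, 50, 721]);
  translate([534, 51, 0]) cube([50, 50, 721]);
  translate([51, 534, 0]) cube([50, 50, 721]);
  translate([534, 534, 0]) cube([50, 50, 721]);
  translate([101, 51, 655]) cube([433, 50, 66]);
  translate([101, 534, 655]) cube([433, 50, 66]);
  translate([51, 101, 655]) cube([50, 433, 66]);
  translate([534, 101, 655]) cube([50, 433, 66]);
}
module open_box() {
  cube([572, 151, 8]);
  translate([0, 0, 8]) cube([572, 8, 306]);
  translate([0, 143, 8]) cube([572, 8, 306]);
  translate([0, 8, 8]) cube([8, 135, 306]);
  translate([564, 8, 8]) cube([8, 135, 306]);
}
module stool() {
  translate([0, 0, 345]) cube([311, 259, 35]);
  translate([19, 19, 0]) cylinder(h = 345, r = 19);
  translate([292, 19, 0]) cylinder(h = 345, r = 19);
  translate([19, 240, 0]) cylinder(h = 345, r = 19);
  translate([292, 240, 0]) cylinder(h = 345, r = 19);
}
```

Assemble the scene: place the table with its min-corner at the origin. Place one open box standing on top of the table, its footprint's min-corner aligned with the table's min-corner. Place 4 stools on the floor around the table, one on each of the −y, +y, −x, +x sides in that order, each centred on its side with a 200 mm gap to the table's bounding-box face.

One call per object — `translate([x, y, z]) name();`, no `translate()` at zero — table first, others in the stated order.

table();
translate([0, 0, 767]) open_box();
translate([162, -459, 0]) stool();
translate([162, 835, 0]) stool();
translate([-511, 188, 0]) stool();
translate([835, 188, 0]) stool();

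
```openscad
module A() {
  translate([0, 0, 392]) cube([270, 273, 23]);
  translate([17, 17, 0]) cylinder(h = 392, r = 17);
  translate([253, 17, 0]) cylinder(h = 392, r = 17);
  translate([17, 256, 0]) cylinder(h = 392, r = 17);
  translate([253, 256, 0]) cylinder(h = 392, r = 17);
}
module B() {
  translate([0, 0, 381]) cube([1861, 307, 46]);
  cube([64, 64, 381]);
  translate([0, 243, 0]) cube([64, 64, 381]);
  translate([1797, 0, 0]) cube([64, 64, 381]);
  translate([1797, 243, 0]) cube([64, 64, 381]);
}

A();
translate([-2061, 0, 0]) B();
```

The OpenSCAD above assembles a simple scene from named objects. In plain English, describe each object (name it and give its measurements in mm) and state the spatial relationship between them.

A is a simple wooden stool: a rectangular seat 270 mm (x) by 273 mm (y), 23 mm thick, top face at z = 415 mm, on four round legs, each 34 mm in diameter. The legs rest on z = 0, each leg's axis is inset half a diameter from the nearest pair of seat edges (so the leg's bounding box is flush with the corner).

B is a long wooden bench with a 1861 mm (x) × 307 mm (y) seat, 46 mm thick, its top surface 427 mm above the floor. Four 64 mm square legs at the seat corners, flush with the edges, run from z = 0 to the seat underside.

The bench is on the floor beside the stool on its −x side.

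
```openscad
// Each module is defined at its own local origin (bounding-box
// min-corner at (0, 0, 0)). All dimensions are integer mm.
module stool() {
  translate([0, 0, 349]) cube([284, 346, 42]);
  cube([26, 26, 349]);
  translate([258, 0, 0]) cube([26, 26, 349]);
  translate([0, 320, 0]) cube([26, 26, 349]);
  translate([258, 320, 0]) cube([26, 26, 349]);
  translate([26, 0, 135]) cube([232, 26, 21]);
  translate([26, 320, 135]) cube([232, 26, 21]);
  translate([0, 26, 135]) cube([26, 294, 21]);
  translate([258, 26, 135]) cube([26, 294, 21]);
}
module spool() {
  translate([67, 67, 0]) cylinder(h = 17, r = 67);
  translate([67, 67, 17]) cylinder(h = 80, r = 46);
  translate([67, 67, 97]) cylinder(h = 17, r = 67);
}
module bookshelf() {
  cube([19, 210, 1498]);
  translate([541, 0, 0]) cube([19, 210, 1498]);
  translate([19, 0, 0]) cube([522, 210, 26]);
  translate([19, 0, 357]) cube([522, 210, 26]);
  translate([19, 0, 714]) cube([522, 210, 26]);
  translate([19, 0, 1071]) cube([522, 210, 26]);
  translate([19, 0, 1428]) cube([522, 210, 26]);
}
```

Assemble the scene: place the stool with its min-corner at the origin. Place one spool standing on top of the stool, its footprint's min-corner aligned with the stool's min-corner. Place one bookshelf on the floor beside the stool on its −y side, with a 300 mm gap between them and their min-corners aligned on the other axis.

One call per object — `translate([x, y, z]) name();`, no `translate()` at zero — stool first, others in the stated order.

stool();
translate([0, 0, 391]) spool();
translate([0, -510, 0]) bookshelf();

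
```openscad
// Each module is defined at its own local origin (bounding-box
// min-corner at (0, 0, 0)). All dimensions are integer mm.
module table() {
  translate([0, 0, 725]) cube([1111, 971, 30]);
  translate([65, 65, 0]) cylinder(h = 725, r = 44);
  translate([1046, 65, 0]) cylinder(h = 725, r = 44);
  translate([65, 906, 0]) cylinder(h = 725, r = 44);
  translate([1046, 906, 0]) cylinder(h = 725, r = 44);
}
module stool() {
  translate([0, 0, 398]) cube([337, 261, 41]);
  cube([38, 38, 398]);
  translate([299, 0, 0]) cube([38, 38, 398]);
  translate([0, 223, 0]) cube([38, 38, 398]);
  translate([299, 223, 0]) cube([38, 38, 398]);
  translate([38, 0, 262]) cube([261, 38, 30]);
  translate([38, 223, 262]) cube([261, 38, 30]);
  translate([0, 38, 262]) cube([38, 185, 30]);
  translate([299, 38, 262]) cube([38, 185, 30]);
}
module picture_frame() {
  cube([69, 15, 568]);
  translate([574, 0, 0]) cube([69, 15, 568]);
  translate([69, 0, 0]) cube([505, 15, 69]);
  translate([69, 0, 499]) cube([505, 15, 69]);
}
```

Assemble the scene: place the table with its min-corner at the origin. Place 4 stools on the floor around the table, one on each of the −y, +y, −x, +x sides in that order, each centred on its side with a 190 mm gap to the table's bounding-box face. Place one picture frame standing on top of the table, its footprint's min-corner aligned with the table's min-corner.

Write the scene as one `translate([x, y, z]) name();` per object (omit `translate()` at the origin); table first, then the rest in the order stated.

table();
translate([387, -451, 0]) stool();
translate([387, 1161, 0]) stool();
translate([-527, 355, 0]) stool();
translate([1301, 355, 0]) stool();
translate([0, 0, 755]) picture_frame();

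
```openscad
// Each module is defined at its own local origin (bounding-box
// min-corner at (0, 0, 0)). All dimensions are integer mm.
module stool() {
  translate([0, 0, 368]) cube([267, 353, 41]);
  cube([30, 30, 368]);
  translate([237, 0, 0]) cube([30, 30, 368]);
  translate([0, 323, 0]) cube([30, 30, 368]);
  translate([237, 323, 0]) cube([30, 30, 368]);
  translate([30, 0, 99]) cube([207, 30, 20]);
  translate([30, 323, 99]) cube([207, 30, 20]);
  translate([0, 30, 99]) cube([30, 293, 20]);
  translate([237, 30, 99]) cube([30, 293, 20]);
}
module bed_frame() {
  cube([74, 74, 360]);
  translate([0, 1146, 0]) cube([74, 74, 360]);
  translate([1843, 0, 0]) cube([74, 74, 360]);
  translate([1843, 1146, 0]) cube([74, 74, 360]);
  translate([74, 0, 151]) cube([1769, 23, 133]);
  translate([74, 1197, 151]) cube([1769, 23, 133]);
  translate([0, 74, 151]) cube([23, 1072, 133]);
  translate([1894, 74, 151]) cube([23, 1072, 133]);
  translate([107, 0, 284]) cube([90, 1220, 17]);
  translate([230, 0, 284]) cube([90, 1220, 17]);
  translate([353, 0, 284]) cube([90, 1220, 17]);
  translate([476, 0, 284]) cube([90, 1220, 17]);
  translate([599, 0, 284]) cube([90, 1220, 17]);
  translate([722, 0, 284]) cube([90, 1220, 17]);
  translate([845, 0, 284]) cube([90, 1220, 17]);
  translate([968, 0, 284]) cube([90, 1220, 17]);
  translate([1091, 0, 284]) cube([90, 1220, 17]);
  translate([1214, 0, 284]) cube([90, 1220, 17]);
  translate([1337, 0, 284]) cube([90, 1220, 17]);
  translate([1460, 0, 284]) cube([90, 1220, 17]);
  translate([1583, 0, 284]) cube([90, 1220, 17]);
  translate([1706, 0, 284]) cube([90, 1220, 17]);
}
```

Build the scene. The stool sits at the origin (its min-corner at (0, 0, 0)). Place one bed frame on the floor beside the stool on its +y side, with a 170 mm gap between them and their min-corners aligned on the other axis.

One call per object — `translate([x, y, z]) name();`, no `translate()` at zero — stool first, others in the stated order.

stool();
translate([0, 523, 0]) bed_frame();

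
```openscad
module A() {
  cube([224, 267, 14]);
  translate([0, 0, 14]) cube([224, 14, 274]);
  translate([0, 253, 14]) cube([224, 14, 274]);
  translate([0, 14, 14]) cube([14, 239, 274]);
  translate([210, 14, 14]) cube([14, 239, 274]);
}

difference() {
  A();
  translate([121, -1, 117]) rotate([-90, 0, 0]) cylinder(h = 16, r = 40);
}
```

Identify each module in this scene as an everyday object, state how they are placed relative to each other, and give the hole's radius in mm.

A is an open box. The open box has a circular hole through its front wall. The hole's radius is 40 mm.

The subtracted cylinder has r = 40 mm.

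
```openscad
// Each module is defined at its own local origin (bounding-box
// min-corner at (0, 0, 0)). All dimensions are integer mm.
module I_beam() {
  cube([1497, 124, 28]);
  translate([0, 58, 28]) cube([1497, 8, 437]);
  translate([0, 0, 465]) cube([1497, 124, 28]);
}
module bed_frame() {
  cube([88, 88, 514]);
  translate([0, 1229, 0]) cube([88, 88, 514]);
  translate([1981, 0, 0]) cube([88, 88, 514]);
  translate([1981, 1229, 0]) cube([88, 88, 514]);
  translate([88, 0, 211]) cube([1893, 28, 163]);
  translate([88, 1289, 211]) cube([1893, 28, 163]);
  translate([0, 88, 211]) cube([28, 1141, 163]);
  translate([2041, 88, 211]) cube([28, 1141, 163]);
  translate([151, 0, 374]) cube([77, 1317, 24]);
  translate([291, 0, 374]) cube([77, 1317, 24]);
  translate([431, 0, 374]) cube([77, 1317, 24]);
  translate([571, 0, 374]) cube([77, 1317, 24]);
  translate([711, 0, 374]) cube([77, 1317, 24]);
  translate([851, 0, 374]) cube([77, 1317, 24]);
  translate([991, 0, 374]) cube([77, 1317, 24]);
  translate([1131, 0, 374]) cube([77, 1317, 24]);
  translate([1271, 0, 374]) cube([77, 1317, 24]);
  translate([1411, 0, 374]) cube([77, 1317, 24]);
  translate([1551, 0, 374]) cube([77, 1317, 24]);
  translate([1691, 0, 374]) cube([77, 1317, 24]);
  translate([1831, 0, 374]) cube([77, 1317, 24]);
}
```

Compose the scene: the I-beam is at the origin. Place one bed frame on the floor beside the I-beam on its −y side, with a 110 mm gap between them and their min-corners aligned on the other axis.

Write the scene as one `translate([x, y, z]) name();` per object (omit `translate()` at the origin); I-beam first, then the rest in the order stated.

I_beam();
translate([0, -1427, 0]) bed_frame();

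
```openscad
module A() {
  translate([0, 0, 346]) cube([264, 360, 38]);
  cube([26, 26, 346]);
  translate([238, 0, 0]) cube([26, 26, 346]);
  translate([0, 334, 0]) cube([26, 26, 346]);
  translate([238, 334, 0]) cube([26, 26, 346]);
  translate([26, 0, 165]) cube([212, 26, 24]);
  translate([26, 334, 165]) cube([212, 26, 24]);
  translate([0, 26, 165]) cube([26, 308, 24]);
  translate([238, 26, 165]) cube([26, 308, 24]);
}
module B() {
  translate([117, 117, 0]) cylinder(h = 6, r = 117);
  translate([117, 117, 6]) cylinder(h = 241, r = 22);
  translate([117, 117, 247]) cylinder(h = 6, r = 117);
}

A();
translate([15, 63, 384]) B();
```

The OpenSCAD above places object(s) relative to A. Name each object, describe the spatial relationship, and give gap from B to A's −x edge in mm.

A is a stool. B is a spool. The spool is on top of the stool, centred. The gap from the spool to the stool's −x edge is 15 mm.

The spool's min-x is at 15; the stool's min-x is 0; gap = 15 mm.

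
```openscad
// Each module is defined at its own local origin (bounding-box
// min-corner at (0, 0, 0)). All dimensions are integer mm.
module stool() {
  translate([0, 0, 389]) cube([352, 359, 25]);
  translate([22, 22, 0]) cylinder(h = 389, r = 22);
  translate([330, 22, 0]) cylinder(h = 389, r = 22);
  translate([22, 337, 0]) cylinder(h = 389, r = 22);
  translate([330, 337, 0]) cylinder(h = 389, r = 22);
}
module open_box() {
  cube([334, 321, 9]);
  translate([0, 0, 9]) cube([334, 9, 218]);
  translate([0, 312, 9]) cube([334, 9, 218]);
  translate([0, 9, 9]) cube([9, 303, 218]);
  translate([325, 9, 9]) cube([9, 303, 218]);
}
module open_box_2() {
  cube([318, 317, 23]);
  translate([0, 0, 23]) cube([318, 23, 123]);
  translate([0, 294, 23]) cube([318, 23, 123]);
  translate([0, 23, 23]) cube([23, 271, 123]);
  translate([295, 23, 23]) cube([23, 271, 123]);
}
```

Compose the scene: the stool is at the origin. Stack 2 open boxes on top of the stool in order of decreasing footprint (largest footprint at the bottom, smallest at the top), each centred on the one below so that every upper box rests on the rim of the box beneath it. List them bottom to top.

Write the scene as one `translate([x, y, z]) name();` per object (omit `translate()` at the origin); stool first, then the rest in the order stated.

stool();
translate([9, 19, 414]) open_box();
translate([17, 21, 641]) open_box_2();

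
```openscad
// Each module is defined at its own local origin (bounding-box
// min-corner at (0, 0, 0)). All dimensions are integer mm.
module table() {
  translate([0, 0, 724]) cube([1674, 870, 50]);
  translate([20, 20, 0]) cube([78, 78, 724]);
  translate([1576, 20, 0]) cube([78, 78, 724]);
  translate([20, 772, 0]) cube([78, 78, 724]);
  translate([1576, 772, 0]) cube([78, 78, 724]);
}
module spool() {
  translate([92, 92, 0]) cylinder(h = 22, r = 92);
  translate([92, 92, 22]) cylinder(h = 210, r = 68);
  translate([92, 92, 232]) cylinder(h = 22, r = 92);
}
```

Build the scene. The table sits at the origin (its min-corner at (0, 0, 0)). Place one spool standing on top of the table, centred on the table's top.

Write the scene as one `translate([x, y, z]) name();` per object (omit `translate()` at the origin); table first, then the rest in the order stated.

table();
translate([745, 343, 774]) spool();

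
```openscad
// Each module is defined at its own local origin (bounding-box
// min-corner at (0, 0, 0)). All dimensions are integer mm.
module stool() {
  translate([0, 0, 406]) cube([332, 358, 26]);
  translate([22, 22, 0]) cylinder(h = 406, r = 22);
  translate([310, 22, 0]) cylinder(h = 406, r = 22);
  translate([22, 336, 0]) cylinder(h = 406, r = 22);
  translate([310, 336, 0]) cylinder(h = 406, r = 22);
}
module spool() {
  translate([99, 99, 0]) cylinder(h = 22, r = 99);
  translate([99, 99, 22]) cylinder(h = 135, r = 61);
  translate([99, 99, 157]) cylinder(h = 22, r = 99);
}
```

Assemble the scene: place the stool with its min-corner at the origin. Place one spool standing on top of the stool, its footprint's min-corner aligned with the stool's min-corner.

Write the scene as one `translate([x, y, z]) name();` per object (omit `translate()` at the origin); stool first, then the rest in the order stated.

stool();
translate([0, 0, 432]) spool();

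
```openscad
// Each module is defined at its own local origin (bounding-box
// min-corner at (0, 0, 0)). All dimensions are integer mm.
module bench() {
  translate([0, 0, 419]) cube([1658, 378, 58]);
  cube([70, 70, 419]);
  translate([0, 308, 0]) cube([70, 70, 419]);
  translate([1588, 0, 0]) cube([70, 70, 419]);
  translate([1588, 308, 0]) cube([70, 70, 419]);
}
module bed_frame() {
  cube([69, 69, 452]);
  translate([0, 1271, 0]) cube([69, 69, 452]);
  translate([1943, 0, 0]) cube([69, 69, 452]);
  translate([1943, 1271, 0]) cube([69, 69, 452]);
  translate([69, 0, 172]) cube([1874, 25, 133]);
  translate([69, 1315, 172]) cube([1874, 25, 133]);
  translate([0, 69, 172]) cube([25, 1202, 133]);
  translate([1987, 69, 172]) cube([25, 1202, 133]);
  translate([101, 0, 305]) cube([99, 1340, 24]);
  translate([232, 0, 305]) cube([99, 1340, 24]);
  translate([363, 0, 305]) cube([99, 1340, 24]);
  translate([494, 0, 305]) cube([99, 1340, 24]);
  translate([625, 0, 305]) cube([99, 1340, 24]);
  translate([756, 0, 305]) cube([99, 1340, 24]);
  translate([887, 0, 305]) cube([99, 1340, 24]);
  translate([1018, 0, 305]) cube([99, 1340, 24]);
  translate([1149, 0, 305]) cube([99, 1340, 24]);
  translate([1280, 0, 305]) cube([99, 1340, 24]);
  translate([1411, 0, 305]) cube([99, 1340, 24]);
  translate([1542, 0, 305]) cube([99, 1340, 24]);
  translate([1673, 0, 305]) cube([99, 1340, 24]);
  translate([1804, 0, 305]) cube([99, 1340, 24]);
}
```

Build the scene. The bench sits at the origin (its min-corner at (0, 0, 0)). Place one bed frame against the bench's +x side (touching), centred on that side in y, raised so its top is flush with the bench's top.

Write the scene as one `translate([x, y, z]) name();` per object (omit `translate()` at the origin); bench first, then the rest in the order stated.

bench();
translate([1658, -481, 25]) bed_frame();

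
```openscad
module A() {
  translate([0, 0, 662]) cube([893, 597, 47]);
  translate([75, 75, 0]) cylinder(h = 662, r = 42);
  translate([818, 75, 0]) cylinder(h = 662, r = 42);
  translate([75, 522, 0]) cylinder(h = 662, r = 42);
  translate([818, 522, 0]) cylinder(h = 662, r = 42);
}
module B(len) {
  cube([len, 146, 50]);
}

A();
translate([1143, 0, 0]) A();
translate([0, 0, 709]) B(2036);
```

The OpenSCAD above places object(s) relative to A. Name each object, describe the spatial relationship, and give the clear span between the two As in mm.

Second table starts at x = 1143; first ends at x = 893; clear span = 1143 − 893 = 250 mm.

A is a table. B is a beam. A beam spans the tops of two tables. The clear span between the two tables is 250 mm.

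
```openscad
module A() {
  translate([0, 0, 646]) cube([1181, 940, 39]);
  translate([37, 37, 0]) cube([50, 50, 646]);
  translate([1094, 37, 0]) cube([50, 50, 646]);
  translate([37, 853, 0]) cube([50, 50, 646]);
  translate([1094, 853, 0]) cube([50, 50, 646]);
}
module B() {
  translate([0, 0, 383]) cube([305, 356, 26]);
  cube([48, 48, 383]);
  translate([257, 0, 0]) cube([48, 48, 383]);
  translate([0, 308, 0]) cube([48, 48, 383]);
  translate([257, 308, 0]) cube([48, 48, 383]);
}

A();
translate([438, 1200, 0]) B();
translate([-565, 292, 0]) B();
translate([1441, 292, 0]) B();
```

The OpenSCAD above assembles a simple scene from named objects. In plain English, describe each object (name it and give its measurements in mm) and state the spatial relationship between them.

A is a table: top 1181 mm (x) × 940 mm (y), 39 mm thick, upper face at z = 685 mm, on four 50×50 mm square legs, each inset 37 mm from the nearest pair of top edges, running from z = 0 to the bottom of the top.

B is a simple wooden stool: a rectangular seat 305 mm (x) by 356 mm (y), 26 mm thick, top face at z = 409 mm, on four square legs, each 48×48 mm in cross-section. The legs rest on z = 0, each flush with a corner of the seat.

Three stools sit around the table at the +y, −x, +x sides.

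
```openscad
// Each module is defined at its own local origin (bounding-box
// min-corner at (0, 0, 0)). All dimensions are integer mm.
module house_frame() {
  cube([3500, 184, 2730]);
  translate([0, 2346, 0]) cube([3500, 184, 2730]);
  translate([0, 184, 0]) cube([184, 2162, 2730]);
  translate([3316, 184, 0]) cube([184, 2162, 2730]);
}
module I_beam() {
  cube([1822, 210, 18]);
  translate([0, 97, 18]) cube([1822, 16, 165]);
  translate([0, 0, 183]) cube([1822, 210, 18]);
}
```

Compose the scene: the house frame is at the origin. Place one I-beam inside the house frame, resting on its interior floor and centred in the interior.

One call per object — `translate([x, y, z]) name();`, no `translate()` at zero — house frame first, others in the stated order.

house_frame();
translate([839, 1160, 0]) I_beam();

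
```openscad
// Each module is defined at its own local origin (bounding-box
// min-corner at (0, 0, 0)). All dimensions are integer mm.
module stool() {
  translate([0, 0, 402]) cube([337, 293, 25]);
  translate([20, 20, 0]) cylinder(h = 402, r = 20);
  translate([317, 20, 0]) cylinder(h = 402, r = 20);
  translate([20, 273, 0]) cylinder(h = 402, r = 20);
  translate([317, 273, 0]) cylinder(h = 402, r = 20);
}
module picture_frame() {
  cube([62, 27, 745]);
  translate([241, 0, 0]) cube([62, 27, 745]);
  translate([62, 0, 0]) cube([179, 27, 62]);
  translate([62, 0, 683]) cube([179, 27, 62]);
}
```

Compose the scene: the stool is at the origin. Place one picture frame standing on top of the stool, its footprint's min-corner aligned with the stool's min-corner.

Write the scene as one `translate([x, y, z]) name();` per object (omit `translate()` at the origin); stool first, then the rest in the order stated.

stool();
translate([0, 0, 427]) picture_frame();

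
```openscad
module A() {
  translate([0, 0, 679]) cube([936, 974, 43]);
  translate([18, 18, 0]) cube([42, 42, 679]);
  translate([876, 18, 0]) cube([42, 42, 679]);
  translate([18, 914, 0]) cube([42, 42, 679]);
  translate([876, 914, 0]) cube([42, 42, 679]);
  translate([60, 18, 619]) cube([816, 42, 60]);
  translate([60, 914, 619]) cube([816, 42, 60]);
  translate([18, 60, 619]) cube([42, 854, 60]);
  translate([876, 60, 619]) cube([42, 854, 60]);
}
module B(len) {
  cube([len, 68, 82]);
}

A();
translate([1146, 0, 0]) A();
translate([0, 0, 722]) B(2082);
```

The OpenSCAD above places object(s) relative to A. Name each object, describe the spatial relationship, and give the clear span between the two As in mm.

A is a table. B is a beam. A beam spans the tops of two tables. The clear span between the two tables is 210 mm.

Second table starts at x = 1146; first ends at x = 936; clear span = 1146 − 936 = 210 mm.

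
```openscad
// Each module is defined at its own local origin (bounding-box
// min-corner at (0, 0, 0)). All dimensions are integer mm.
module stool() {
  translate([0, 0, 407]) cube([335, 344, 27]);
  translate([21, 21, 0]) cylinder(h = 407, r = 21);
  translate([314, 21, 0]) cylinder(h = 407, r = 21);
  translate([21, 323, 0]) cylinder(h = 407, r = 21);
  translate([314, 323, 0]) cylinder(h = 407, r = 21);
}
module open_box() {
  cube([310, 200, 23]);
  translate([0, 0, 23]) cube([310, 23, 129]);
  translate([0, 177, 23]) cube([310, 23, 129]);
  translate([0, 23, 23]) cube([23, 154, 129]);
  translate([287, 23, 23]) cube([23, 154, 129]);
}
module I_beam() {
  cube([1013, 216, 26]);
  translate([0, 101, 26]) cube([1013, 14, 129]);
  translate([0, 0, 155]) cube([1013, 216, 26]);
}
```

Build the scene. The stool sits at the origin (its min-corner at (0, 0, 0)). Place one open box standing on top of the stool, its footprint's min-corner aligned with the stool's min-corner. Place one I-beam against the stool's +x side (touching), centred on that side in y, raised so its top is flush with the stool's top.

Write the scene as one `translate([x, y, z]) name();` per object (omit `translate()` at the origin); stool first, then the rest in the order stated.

stool();
translate([0, 0, 434]) open_box();
translate([335, 64, 253]) I_beam();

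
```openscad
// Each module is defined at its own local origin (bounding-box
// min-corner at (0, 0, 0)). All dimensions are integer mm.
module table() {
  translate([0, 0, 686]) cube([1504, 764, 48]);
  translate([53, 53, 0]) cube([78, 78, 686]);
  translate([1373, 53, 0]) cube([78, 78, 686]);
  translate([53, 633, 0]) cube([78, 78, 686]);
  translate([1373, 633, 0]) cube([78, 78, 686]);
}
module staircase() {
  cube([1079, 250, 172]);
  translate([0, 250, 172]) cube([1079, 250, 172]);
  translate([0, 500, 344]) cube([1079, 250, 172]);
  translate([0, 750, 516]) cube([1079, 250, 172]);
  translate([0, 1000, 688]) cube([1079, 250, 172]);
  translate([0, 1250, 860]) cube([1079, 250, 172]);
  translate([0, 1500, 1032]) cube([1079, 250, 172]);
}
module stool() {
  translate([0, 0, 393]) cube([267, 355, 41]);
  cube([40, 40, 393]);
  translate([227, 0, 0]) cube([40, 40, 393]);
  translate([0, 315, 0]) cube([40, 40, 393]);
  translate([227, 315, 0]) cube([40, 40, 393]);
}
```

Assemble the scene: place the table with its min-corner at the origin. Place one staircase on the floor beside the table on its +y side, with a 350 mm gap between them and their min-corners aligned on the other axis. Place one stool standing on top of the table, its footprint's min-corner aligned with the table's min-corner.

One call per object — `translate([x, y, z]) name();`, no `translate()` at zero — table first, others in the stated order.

table();
translate([0, 1114, 0]) staircase();
translate([0, 0, 734]) stool();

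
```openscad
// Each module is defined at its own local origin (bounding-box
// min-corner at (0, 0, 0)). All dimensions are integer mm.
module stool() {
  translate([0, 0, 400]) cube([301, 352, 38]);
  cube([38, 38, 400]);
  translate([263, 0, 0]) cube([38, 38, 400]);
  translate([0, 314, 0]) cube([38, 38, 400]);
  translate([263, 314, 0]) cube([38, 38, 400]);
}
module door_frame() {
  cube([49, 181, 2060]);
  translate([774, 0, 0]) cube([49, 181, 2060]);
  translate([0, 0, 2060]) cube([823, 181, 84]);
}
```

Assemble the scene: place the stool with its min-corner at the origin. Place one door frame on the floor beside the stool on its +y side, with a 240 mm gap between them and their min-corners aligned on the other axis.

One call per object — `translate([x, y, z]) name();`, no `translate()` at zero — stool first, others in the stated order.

stool();
translate([0, 592, 0]) door_frame();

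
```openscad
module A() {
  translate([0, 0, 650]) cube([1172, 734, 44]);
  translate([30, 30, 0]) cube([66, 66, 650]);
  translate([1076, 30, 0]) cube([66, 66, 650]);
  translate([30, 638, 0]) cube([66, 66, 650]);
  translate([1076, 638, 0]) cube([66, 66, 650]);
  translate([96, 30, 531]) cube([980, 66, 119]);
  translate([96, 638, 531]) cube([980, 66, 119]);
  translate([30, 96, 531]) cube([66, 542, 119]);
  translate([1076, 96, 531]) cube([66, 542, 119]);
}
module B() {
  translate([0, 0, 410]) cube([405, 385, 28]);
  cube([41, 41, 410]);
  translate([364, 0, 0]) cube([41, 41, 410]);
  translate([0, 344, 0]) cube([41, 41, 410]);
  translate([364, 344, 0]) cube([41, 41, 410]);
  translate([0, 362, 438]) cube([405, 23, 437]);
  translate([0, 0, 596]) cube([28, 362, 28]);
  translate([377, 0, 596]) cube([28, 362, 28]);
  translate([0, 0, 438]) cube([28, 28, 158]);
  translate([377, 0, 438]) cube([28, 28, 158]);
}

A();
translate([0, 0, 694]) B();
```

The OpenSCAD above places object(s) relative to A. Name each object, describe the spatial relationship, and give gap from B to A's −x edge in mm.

The chair's min-x is at 0; the table's min-x is 0; gap = 0 mm.

A is a table. B is a chair. The chair is on top of the table. The gap from the chair to the table's −x edge is 0 mm.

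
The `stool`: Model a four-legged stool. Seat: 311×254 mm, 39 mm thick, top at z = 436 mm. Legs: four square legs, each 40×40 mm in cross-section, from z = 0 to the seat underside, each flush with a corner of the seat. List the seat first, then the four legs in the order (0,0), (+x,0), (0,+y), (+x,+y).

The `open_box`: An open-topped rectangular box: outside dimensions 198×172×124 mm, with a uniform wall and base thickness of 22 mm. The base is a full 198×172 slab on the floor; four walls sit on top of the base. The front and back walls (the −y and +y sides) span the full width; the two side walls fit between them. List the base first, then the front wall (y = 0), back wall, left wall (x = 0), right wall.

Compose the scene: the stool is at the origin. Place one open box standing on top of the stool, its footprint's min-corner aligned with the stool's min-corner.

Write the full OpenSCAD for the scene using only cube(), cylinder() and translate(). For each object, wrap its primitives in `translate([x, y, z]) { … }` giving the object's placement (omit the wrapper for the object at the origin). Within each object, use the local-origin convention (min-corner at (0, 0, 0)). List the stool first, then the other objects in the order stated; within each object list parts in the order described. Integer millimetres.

translate([0, 0, 397]) cube([311, 254, 39]);
cube([40, 40, 397]);
translate([271, 0, 0]) cube([40, 40, 397]);
translate([0, 214, 0]) cube([40, 40, 397]);
translate([271, 214, 0]) cube([40, 40, 397]);
translate([0, 0, 436]) {
  cube([198, 172, 22]);
  translate([0, 0, 22]) cube([198, 22, 102]);
  translate([0, 150, 22]) cube([198, 22, 102]);
  translate([0, 22, 22]) cube([22, 128, 102]);
  translate([176, 22, 22]) cube([22, 128, 102]);
}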